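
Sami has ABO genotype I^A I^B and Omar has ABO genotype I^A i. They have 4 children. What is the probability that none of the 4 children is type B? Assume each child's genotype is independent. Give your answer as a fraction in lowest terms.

81/256

ABO cross I^A I^B × I^A i → 1/2 A, 1/4 B, 1/4 AB.
So P(type B) = 1/4 per child.
P(not type B) = 3/4 for one child; (3/4)^4 = 81/256.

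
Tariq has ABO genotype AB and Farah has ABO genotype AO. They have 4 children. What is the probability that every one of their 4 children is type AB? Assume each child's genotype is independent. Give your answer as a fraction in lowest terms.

1/256

ABO cross AB × AO → 1/2 A, 1/4 B, 1/4 AB.
So P(type AB) = 1/4 per child.
All 4 independent: (1/4)^4 = 1/256.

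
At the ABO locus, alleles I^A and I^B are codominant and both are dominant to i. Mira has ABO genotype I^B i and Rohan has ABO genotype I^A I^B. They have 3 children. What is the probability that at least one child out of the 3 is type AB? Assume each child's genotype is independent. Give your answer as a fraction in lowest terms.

37/64

ABO cross I^B i × I^A I^B → 1/4 A, 1/2 B, 1/4 AB.
So P(type AB) = 1/4 per child.
P(none) = (3/4)^3 = 27/64; P(at least one) = 1 − 27/64 = 37/64.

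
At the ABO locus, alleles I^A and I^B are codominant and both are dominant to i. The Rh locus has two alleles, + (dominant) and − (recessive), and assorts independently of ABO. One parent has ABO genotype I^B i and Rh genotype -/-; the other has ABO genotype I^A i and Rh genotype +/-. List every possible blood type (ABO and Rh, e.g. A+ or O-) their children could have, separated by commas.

O+, O-, A+, A-, B+, B-, AB+, AB-

Gametes from I^B i × I^A i give offspring ABO genotypes I^A I^B, I^A i, I^B i, i i, i.e. phenotypes O, A, B, AB.
Rh cross -/- × +/- → phenotypes Rh+, Rh-.
Combining independently: O+, O-, A+, A-, B+, B-, AB+, AB-.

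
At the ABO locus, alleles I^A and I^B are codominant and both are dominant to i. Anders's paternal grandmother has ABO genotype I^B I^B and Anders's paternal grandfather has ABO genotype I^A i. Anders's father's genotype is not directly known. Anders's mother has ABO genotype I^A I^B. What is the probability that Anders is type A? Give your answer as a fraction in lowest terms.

1/4

Anders's father's ABO genotype from I^B I^B × I^A i: 1/2 I^A I^B, 1/2 I^B i.
Crossing each possibility with the mother I^A I^B and summing P(type A): 1/2·1/4 + 1/2·1/4 = 1/4.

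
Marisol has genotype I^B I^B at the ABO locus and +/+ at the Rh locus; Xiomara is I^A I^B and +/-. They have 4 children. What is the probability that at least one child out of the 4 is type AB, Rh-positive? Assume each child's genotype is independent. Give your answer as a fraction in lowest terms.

15/16

ABO cross I^B I^B × I^A I^B → 1/2 B, 1/2 AB.
Rh cross +/+ × +/- → 1 Rh+; so P(type AB, Rh-positive) = 1/2 × 1 = 1/2 per child.
P(none) = (1/2)^4 = 1/16; P(at least one) = 1 − 1/16 = 15/16.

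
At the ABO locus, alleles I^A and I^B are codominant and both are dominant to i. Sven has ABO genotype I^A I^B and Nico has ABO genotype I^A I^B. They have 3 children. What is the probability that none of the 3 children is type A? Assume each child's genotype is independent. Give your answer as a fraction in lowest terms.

ABO cross I^A I^B × I^A I^B → 1/4 A, 1/4 B, 1/2 AB.
So P(type A) = 1/4 per child.
P(not type A) = 3/4 for one child; (3/4)^3 = 27/64.

27/64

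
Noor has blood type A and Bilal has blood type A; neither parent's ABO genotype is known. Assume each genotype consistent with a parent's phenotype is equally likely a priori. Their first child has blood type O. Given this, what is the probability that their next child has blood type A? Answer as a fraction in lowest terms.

Possible genotypes: Noor ∈ {AA, AO}; Bilal ∈ {AA, AO}.
Weight each parental genotype pair by prior × P(type-O child):
  AO × AO: posterior weight 1; P(next child type A) = 3/4.
Weighted sum = 3/4.

3/4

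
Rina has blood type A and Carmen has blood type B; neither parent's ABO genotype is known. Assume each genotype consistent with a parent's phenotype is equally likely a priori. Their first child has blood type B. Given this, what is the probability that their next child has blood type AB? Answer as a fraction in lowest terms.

5/12

Possible genotypes: Rina ∈ {I^A I^A, I^A i}; Carmen ∈ {I^B I^B, I^B i}.
Weight each parental genotype pair by prior × P(type-B child):
  I^A i × I^B I^B: posterior weight 2/3; P(next child type AB) = 1/2.
  I^A i × I^B i: posterior weight 1/3; P(next child type AB) = 1/4.
Weighted sum = 5/12.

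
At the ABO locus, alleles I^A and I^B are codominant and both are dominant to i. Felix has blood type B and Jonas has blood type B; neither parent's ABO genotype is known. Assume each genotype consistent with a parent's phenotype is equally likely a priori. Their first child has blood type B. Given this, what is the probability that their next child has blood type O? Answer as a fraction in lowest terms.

Possible genotypes: Felix ∈ {I^B I^B, I^B i}; Jonas ∈ {I^B I^B, I^B i}.
Weight each parental genotype pair by prior × P(type-B child):
  I^B I^B × I^B I^B: posterior weight 4/15; P(next child type O) = 0.
  I^B I^B × I^B i: posterior weight 4/15; P(next child type O) = 0.
  I^B i × I^B I^B: posterior weight 4/15; P(next child type O) = 0.
  I^B i × I^B i: posterior weight 1/5; P(next child type O) = 1/4.
Weighted sum = 1/20.

1/20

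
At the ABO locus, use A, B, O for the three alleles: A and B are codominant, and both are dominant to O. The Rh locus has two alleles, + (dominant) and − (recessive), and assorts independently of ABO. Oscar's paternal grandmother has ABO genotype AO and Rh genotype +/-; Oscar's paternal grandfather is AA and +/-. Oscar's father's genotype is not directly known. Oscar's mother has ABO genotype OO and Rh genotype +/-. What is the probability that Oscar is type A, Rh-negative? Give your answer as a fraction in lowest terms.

Oscar's father's ABO genotype from AO × AA: 1/2 AA, 1/2 AO.
Crossing each possibility with the mother OO and summing P(type A): 1/2·1 + 1/2·1/2 = 3/4.
Similarly for Rh via the father's Rh distribution: P(Rh-) = 1/4.
Independent loci: 3/4 × 1/4 = 3/16.

3/16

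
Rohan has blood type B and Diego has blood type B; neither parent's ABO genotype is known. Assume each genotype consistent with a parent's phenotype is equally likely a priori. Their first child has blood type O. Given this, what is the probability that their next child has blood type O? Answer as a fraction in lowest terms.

Possible genotypes: Rohan ∈ {I^B I^B, I^B i}; Diego ∈ {I^B I^B, I^B i}.
Weight each parental genotype pair by prior × P(type-O child):
  I^B i × I^B i: posterior weight 1; P(next child type O) = 1/4.
Weighted sum = 1/4.

1/4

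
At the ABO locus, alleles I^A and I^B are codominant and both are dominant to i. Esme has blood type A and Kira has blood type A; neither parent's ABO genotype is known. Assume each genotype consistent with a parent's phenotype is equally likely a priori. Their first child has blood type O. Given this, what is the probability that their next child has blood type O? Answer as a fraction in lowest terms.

1/4

Possible genotypes: Esme ∈ {I^A I^A, I^A i}; Kira ∈ {I^A I^A, I^A i}.
Weight each parental genotype pair by prior × P(type-O child):
  I^A i × I^A i: posterior weight 1; P(next child type O) = 1/4.
Weighted sum = 1/4.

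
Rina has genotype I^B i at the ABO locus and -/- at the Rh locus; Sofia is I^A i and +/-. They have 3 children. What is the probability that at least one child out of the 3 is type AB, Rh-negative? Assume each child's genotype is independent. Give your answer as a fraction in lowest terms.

169/512

ABO cross I^B i × I^A i → 1/4 O, 1/4 A, 1/4 B, 1/4 AB.
Rh cross -/- × +/- → 1/2 Rh+, 1/2 Rh-; so P(type AB, Rh-negative) = 1/4 × 1/2 = 1/8 per child.
P(none) = (7/8)^3 = 343/512; P(at least one) = 1 − 343/512 = 169/512.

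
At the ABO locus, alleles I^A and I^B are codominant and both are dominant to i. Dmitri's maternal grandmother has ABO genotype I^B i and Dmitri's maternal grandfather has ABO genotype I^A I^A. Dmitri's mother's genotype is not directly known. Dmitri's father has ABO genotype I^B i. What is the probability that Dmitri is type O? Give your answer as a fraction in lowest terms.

1/8

Dmitri's mother's ABO genotype from I^B i × I^A I^A: 1/2 I^A I^B, 1/2 I^A i.
Crossing each possibility with the father I^B i and summing P(type O): 1/2·0 + 1/2·1/4 = 1/8.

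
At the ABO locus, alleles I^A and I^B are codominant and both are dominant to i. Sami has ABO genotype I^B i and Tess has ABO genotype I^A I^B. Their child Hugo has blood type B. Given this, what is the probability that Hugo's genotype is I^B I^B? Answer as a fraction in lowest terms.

Cross I^B i × I^A I^B → 1/4 I^A I^B, 1/4 I^A i, 1/4 I^B I^B, 1/4 I^B i.
Type-B genotypes among offspring: I^B I^B (1/4), I^B i (1/4); total 1/2.
P(I^B I^B | type B) = (1/4) / (1/2) = 1/2.

1/2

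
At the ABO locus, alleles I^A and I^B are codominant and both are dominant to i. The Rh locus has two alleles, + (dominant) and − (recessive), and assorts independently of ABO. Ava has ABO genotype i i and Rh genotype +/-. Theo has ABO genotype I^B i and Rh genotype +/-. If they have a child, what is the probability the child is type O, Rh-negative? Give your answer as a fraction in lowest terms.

ABO cross i i × I^B i → offspring phenotypes: 1/2 O, 1/2 B.
Rh cross +/- × +/- → 3/4 Rh+, 1/4 Rh-.
Independent loci: P(type O, Rh-negative) = 1/2 × 1/4 = 1/8.

1/8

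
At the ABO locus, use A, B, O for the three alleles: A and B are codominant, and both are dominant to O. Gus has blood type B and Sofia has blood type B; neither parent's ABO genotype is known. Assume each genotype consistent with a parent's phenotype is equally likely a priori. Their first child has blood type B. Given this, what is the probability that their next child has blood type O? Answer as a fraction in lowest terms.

Possible genotypes: Gus ∈ {BB, BO}; Sofia ∈ {BB, BO}.
Weight each parental genotype pair by prior × P(type-B child):
  BB × BB: posterior weight 4/15; P(next child type O) = 0.
  BB × BO: posterior weight 4/15; P(next child type O) = 0.
  BO × BB: posterior weight 4/15; P(next child type O) = 0.
  BO × BO: posterior weight 1/5; P(next child type O) = 1/4.
Weighted sum = 1/20.

1/20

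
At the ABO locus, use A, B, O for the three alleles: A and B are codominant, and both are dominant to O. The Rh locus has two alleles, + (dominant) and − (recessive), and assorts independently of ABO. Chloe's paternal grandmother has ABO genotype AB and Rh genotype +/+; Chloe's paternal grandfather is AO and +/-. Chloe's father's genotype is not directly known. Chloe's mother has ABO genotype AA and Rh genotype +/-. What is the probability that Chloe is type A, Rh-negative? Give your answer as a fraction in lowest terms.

3/32

Chloe's father's ABO genotype from AB × AO: 1/4 AA, 1/4 AB, 1/4 AO, 1/4 BO.
Crossing each possibility with the mother AA and summing P(type A): 1/4·1 + 1/4·1/2 + 1/4·1 + 1/4·1/2 = 3/4.
Similarly for Rh via the father's Rh distribution: P(Rh-) = 1/8.
Independent loci: 3/4 × 1/8 = 3/32.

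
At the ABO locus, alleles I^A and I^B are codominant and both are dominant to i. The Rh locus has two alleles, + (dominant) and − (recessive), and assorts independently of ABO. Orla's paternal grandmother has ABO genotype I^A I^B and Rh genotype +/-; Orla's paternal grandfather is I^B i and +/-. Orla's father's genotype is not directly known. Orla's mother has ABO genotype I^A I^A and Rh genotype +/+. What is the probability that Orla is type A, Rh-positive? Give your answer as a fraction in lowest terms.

Orla's father's ABO genotype from I^A I^B × I^B i: 1/4 I^A I^B, 1/4 I^A i, 1/4 I^B I^B, 1/4 I^B i.
Crossing each possibility with the mother I^A I^A and summing P(type A): 1/4·1/2 + 1/4·1 + 1/4·0 + 1/4·1/2 = 1/2.
Similarly for Rh via the father's Rh distribution: P(Rh+) = 1.
Independent loci: 1/2 × 1 = 1/2.

1/2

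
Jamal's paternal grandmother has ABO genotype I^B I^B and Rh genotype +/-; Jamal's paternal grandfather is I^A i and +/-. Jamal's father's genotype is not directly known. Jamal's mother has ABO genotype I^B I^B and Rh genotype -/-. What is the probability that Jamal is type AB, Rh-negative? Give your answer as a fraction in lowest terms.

Jamal's father's ABO genotype from I^B I^B × I^A i: 1/2 I^A I^B, 1/2 I^B i.
Crossing each possibility with the mother I^B I^B and summing P(type AB): 1/2·1/2 + 1/2·0 = 1/4.
Similarly for Rh via the father's Rh distribution: P(Rh-) = 1/2.
Independent loci: 1/4 × 1/2 = 1/8.

1/8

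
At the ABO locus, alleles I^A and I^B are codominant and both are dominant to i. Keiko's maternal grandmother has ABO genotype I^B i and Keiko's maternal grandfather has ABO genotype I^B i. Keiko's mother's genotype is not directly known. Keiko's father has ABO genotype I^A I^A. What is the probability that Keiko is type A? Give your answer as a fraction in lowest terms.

Keiko's mother's ABO genotype from I^B i × I^B i: 1/4 I^B I^B, 1/2 I^B i, 1/4 i i.
Crossing each possibility with the father I^A I^A and summing P(type A): 1/4·0 + 1/2·1/2 + 1/4·1 = 1/2.

1/2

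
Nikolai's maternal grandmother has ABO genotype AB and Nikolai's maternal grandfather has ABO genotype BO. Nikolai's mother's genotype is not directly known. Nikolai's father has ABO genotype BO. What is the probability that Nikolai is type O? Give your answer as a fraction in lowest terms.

1/8

Nikolai's mother's ABO genotype from AB × BO: 1/4 AB, 1/4 AO, 1/4 BB, 1/4 BO.
Crossing each possibility with the father BO and summing P(type O): 1/4·0 + 1/4·1/4 + 1/4·0 + 1/4·1/4 = 1/8.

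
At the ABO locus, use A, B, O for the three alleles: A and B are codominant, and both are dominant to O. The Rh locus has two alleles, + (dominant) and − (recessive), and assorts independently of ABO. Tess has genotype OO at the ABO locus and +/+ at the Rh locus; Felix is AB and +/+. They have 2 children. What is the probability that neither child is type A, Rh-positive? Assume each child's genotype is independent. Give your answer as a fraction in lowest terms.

ABO cross OO × AB → 1/2 A, 1/2 B.
Rh cross +/+ × +/+ → 1 Rh+; so P(type A, Rh-positive) = 1/2 × 1 = 1/2 per child.
P(not type A, Rh-positive) = 1/2 for one child; (1/2)^2 = 1/4.

1/4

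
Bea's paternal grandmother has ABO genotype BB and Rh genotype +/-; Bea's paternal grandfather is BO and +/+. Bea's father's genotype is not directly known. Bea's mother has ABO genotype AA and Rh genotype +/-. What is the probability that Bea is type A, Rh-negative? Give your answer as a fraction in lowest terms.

Bea's father's ABO genotype from BB × BO: 1/2 BB, 1/2 BO.
Crossing each possibility with the mother AA and summing P(type A): 1/2·0 + 1/2·1/2 = 1/4.
Similarly for Rh via the father's Rh distribution: P(Rh-) = 1/8.
Independent loci: 1/4 × 1/8 = 1/32.

1/32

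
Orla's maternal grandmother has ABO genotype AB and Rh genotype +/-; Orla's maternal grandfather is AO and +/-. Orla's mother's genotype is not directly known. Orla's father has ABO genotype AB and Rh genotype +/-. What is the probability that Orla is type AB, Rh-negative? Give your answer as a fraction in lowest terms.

Orla's mother's ABO genotype from AB × AO: 1/4 AA, 1/4 AB, 1/4 AO, 1/4 BO.
Crossing each possibility with the father AB and summing P(type AB): 1/4·1/2 + 1/4·1/2 + 1/4·1/4 + 1/4·1/4 = 3/8.
Similarly for Rh via the mother's Rh distribution: P(Rh-) = 1/4.
Independent loci: 3/8 × 1/4 = 3/32.

3/32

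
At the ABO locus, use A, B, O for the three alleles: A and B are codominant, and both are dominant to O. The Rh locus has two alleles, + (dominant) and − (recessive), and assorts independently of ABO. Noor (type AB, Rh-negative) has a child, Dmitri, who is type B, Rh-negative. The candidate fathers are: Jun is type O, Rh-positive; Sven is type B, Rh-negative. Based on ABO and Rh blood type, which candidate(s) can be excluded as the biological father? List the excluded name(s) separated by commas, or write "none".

A candidate is excluded only if no genotype consistent with his phenotype could produce a type B, Rh-negative child with a type AB, Rh-negative mother.
Every candidate has at least one consistent genotype combination, so none can be excluded.

none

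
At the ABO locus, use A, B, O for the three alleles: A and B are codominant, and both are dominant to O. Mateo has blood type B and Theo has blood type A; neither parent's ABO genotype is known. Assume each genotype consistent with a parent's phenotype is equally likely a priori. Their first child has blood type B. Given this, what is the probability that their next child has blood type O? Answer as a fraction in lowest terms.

1/12

Possible genotypes: Mateo ∈ {BB, BO}; Theo ∈ {AA, AO}.
Weight each parental genotype pair by prior × P(type-B child):
  BB × AO: posterior weight 2/3; P(next child type O) = 0.
  BO × AO: posterior weight 1/3; P(next child type O) = 1/4.
Weighted sum = 1/12.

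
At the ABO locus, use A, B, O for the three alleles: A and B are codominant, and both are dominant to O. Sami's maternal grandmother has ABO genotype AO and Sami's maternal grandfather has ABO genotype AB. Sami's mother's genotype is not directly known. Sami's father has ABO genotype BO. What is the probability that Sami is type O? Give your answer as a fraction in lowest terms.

1/8

Sami's mother's ABO genotype from AO × AB: 1/4 AA, 1/4 AB, 1/4 AO, 1/4 BO.
Crossing each possibility with the father BO and summing P(type O): 1/4·0 + 1/4·0 + 1/4·1/4 + 1/4·1/4 = 1/8.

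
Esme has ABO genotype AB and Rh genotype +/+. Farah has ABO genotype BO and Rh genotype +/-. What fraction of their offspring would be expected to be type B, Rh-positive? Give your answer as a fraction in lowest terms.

1/2

ABO cross AB × BO → offspring phenotypes: 1/4 A, 1/2 B, 1/4 AB.
Rh cross +/+ × +/- → 1 Rh+.
Independent loci: P(type B, Rh-positive) = 1/2 × 1 = 1/2.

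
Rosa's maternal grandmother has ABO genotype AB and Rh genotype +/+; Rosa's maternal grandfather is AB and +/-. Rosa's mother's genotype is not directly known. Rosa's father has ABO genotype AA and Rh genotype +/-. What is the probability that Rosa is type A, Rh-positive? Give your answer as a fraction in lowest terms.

7/16

Rosa's mother's ABO genotype from AB × AB: 1/4 AA, 1/2 AB, 1/4 BB.
Crossing each possibility with the father AA and summing P(type A): 1/4·1 + 1/2·1/2 + 1/4·0 = 1/2.
Similarly for Rh via the mother's Rh distribution: P(Rh+) = 7/8.
Independent loci: 1/2 × 7/8 = 7/16.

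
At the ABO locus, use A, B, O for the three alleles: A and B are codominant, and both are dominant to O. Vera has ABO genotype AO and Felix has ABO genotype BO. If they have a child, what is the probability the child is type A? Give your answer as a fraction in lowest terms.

ABO cross AO × BO → offspring phenotypes: 1/4 O, 1/4 A, 1/4 B, 1/4 AB.
So P(type A) = 1/4.

1/4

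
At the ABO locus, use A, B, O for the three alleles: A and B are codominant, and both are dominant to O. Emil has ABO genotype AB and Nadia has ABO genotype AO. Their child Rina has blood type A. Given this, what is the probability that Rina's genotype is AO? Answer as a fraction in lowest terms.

Cross AB × AO → 1/4 AA, 1/4 AB, 1/4 AO, 1/4 BO.
Type-A genotypes among offspring: AA (1/4), AO (1/4); total 1/2.
P(AO | type A) = (1/4) / (1/2) = 1/2.

1/2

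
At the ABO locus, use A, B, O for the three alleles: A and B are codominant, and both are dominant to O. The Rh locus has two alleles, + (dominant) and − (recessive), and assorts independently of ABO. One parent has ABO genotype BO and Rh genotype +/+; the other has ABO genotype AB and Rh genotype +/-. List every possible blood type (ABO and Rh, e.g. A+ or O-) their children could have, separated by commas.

A+, B+, AB+

Gametes from BO × AB give offspring ABO genotypes AB, AO, BB, BO, i.e. phenotypes A, B, AB.
Rh cross +/+ × +/- → phenotypes Rh+.
Combining independently: A+, B+, AB+.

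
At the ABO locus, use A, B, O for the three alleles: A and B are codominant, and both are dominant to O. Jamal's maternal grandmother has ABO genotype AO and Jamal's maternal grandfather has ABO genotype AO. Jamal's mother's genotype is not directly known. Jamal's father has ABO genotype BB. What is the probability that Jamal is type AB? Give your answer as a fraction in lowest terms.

Jamal's mother's ABO genotype from AO × AO: 1/4 AA, 1/2 AO, 1/4 OO.
Crossing each possibility with the father BB and summing P(type AB): 1/4·1 + 1/2·1/2 + 1/4·0 = 1/2.

1/2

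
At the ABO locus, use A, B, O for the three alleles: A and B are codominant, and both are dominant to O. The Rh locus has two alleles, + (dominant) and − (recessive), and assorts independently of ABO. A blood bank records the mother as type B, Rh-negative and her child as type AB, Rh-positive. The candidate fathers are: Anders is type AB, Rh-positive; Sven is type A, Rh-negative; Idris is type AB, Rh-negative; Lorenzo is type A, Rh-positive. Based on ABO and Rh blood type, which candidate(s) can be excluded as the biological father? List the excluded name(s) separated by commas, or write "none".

Sven, Idris

A candidate is excluded only if no genotype consistent with his phenotype could produce a type AB, Rh-positive child with a type B, Rh-negative mother.
Sven (type A, Rh-): no genotype consistent with that phenotype can produce a type-AB Rh+ child with a type-B mother.
Idris (type AB, Rh-): no genotype consistent with that phenotype can produce a type-AB Rh+ child with a type-B mother.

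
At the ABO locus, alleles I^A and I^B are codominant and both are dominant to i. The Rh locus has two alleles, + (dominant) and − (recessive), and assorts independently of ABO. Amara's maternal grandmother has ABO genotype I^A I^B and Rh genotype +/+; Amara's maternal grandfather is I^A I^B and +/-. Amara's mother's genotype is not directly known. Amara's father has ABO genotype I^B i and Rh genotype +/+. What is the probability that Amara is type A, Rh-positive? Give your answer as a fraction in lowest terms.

1/4

Amara's mother's ABO genotype from I^A I^B × I^A I^B: 1/4 I^A I^A, 1/2 I^A I^B, 1/4 I^B I^B.
Crossing each possibility with the father I^B i and summing P(type A): 1/4·1/2 + 1/2·1/4 + 1/4·0 = 1/4.
Similarly for Rh via the mother's Rh distribution: P(Rh+) = 1.
Independent loci: 1/4 × 1 = 1/4.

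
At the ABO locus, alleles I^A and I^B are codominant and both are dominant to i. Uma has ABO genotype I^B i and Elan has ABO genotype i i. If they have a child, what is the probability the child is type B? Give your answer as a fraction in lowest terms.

ABO cross I^B i × i i → offspring phenotypes: 1/2 O, 1/2 B.
So P(type B) = 1/2.

1/2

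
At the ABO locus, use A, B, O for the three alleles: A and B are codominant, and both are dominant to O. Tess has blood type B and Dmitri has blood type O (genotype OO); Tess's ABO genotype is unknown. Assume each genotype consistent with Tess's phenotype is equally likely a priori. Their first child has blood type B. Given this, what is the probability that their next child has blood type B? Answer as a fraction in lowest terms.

5/6

Possible genotypes: Tess ∈ {BB, BO}; Dmitri ∈ {OO}.
Weight each parental genotype pair by prior × P(type-B child):
  BB × OO: posterior weight 2/3; P(next child type B) = 1.
  BO × OO: posterior weight 1/3; P(next child type B) = 1/2.
Weighted sum = 5/6.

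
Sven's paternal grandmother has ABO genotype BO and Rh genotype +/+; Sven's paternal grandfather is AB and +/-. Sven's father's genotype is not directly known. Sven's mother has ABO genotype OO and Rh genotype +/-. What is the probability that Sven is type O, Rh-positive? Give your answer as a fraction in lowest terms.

7/32

Sven's father's ABO genotype from BO × AB: 1/4 AB, 1/4 AO, 1/4 BB, 1/4 BO.
Crossing each possibility with the mother OO and summing P(type O): 1/4·0 + 1/4·1/2 + 1/4·0 + 1/4·1/2 = 1/4.
Similarly for Rh via the father's Rh distribution: P(Rh+) = 7/8.
Independent loci: 1/4 × 7/8 = 7/32.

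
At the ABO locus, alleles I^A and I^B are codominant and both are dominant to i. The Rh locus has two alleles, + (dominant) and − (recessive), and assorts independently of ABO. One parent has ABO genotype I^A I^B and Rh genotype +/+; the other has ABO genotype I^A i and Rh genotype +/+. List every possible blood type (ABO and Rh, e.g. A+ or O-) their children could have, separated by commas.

Gametes from I^A I^B × I^A i give offspring ABO genotypes I^A I^A, I^A I^B, I^A i, I^B i, i.e. phenotypes A, B, AB.
Rh cross +/+ × +/+ → phenotypes Rh+.
Combining independently: A+, B+, AB+.

A+, B+, AB+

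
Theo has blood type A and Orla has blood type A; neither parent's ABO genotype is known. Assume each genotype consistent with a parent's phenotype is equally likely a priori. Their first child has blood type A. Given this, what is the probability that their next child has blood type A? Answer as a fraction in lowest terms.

Possible genotypes: Theo ∈ {I^A I^A, I^A i}; Orla ∈ {I^A I^A, I^A i}.
Weight each parental genotype pair by prior × P(type-A child):
  I^A I^A × I^A I^A: posterior weight 4/15; P(next child type A) = 1.
  I^A I^A × I^A i: posterior weight 4/15; P(next child type A) = 1.
  I^A i × I^A I^A: posterior weight 4/15; P(next child type A) = 1.
  I^A i × I^A i: posterior weight 1/5; P(next child type A) = 3/4.
Weighted sum = 19/20.

19/20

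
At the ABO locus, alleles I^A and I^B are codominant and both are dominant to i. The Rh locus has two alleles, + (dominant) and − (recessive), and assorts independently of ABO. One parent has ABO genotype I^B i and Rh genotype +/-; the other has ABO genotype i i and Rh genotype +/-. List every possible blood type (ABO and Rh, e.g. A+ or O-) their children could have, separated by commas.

Gametes from I^B i × i i give offspring ABO genotypes I^B i, i i, i.e. phenotypes O, B.
Rh cross +/- × +/- → phenotypes Rh+, Rh-.
Combining independently: O+, O-, B+, B-.

O+, O-, B+, B-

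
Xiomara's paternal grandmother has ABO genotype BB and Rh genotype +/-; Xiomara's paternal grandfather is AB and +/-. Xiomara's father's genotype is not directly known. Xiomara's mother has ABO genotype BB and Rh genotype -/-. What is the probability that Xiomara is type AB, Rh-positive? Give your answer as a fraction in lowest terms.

Xiomara's father's ABO genotype from BB × AB: 1/2 AB, 1/2 BB.
Crossing each possibility with the mother BB and summing P(type AB): 1/2·1/2 + 1/2·0 = 1/4.
Similarly for Rh via the father's Rh distribution: P(Rh+) = 1/2.
Independent loci: 1/4 × 1/2 = 1/8.

1/8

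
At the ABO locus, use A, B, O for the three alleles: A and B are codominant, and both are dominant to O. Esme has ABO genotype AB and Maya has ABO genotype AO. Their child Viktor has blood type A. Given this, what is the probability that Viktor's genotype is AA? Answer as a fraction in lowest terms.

1/2

Cross AB × AO → 1/4 AA, 1/4 AB, 1/4 AO, 1/4 BO.
Type-A genotypes among offspring: AA (1/4), AO (1/4); total 1/2.
P(AA | type A) = (1/4) / (1/2) = 1/2.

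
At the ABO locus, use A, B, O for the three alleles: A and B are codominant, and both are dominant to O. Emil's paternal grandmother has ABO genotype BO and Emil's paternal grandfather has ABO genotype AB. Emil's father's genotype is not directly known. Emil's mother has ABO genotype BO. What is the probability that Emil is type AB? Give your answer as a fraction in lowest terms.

Emil's father's ABO genotype from BO × AB: 1/4 AB, 1/4 AO, 1/4 BB, 1/4 BO.
Crossing each possibility with the mother BO and summing P(type AB): 1/4·1/4 + 1/4·1/4 + 1/4·0 + 1/4·0 = 1/8.

1/8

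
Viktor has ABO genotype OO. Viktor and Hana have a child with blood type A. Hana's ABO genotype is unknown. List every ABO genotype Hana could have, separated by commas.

AA, AB, AO

For each candidate genotype of Hana, check whether crossing it with OO can produce every observed child phenotype.
  AA → possible child types {A} ✓
  AB → possible child types {A, B} ✓
  AO → possible child types {O, A} ✓
  BB → possible child types {B} ✗
  BO → possible child types {O, B} ✗
  OO → possible child types {O} ✗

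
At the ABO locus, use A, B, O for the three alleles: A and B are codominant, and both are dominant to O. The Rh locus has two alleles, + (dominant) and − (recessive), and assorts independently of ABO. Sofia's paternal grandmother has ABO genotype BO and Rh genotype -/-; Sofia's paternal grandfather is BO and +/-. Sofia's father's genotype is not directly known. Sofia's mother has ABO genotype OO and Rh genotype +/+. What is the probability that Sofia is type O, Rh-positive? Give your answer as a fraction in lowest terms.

1/2

Sofia's father's ABO genotype from BO × BO: 1/4 BB, 1/2 BO, 1/4 OO.
Crossing each possibility with the mother OO and summing P(type O): 1/4·0 + 1/2·1/2 + 1/4·1 = 1/2.
Similarly for Rh via the father's Rh distribution: P(Rh+) = 1.
Independent loci: 1/2 × 1 = 1/2.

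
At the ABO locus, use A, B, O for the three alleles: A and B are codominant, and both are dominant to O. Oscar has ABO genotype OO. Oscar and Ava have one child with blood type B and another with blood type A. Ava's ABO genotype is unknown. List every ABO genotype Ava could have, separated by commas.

AB

For each candidate genotype of Ava, check whether crossing it with OO can produce every observed child phenotype.
  AA → possible child types {A} ✗
  AB → possible child types {A, B} ✓
  AO → possible child types {O, A} ✗
  BB → possible child types {B} ✗
  BO → possible child types {O, B} ✗
  OO → possible child types {O} ✗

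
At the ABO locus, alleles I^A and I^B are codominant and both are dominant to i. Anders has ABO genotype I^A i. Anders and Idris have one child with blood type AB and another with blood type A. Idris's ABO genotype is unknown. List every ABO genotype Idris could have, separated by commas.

For each candidate genotype of Idris, check whether crossing it with I^A i can produce every observed child phenotype.
  I^A I^A → possible child types {A} ✗
  I^A I^B → possible child types {A, B, AB} ✓
  I^A i → possible child types {O, A} ✗
  I^B I^B → possible child types {B, AB} ✗
  I^B i → possible child types {O, A, B, AB} ✓
  i i → possible child types {O, A} ✗

I^A I^B, I^B i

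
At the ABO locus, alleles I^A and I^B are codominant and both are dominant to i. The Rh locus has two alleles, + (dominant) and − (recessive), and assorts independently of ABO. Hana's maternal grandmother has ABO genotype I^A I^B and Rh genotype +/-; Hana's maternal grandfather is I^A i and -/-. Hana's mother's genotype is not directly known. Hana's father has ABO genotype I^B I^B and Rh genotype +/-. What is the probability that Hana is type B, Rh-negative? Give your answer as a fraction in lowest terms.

Hana's mother's ABO genotype from I^A I^B × I^A i: 1/4 I^A I^A, 1/4 I^A I^B, 1/4 I^A i, 1/4 I^B i.
Crossing each possibility with the father I^B I^B and summing P(type B): 1/4·0 + 1/4·1/2 + 1/4·1/2 + 1/4·1 = 1/2.
Similarly for Rh via the mother's Rh distribution: P(Rh-) = 3/8.
Independent loci: 1/2 × 3/8 = 3/16.

3/16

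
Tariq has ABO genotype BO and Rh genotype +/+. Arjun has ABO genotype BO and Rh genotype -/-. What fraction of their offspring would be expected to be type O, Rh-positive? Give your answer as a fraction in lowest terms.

1/4

ABO cross BO × BO → offspring phenotypes: 1/4 O, 3/4 B.
Rh cross +/+ × -/- → 1 Rh+.
Independent loci: P(type O, Rh-positive) = 1/4 × 1 = 1/4.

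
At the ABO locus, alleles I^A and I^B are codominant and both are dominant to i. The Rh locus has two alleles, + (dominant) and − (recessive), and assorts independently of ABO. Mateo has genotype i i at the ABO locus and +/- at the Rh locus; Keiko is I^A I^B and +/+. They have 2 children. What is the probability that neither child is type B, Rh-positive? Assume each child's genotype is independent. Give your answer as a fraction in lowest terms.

1/4

ABO cross i i × I^A I^B → 1/2 A, 1/2 B.
Rh cross +/- × +/+ → 1 Rh+; so P(type B, Rh-positive) = 1/2 × 1 = 1/2 per child.
P(not type B, Rh-positive) = 1/2 for one child; (1/2)^2 = 1/4.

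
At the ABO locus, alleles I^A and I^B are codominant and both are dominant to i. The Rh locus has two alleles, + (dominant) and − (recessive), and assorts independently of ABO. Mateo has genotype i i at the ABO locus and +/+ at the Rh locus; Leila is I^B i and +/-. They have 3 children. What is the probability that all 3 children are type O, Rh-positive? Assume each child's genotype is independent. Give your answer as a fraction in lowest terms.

ABO cross i i × I^B i → 1/2 O, 1/2 B.
Rh cross +/+ × +/- → 1 Rh+; so P(type O, Rh-positive) = 1/2 × 1 = 1/2 per child.
All 3 independent: (1/2)^3 = 1/8.

1/8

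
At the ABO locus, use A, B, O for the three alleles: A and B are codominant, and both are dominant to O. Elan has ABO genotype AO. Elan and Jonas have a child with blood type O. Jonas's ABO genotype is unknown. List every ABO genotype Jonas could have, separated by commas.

AO, BO, OO

For each candidate genotype of Jonas, check whether crossing it with AO can produce every observed child phenotype.
  AA → possible child types {A} ✗
  AB → possible child types {A, B, AB} ✗
  AO → possible child types {O, A} ✓
  BB → possible child types {B, AB} ✗
  BO → possible child types {O, A, B, AB} ✓
  OO → possible child types {O, A} ✓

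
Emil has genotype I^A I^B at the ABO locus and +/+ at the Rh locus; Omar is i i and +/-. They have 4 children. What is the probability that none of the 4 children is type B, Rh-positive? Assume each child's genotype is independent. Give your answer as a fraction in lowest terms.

ABO cross I^A I^B × i i → 1/2 A, 1/2 B.
Rh cross +/+ × +/- → 1 Rh+; so P(type B, Rh-positive) = 1/2 × 1 = 1/2 per child.
P(not type B, Rh-positive) = 1/2 for one child; (1/2)^4 = 1/16.

1/16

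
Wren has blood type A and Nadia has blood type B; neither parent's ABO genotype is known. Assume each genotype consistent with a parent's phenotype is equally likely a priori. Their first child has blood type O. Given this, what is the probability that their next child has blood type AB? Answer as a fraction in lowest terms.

Possible genotypes: Wren ∈ {I^A I^A, I^A i}; Nadia ∈ {I^B I^B, I^B i}.
Weight each parental genotype pair by prior × P(type-O child):
  I^A i × I^B i: posterior weight 1; P(next child type AB) = 1/4.
Weighted sum = 1/4.

1/4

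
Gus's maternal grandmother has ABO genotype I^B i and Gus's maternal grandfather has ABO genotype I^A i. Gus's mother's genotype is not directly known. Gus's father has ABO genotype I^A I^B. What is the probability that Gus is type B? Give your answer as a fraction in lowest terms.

3/8

Gus's mother's ABO genotype from I^B i × I^A i: 1/4 I^A I^B, 1/4 I^A i, 1/4 I^B i, 1/4 i i.
Crossing each possibility with the father I^A I^B and summing P(type B): 1/4·1/4 + 1/4·1/4 + 1/4·1/2 + 1/4·1/2 = 3/8.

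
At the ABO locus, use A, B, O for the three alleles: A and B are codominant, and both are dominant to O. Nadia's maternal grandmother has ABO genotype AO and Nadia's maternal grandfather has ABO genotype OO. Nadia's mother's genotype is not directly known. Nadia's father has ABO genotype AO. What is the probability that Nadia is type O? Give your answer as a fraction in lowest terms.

3/8

Nadia's mother's ABO genotype from AO × OO: 1/2 AO, 1/2 OO.
Crossing each possibility with the father AO and summing P(type O): 1/2·1/4 + 1/2·1/2 = 3/8.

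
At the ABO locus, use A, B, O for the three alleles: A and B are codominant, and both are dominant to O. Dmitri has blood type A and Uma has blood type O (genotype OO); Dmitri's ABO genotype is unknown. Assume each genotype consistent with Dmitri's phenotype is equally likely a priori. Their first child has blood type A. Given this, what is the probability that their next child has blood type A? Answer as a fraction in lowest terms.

5/6

Possible genotypes: Dmitri ∈ {AA, AO}; Uma ∈ {OO}.
Weight each parental genotype pair by prior × P(type-A child):
  AA × OO: posterior weight 2/3; P(next child type A) = 1.
  AO × OO: posterior weight 1/3; P(next child type A) = 1/2.
Weighted sum = 5/6.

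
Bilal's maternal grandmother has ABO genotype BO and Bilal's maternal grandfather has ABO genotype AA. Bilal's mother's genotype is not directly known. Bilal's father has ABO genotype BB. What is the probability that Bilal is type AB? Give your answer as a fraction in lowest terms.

Bilal's mother's ABO genotype from BO × AA: 1/2 AB, 1/2 AO.
Crossing each possibility with the father BB and summing P(type AB): 1/2·1/2 + 1/2·1/2 = 1/2.

1/2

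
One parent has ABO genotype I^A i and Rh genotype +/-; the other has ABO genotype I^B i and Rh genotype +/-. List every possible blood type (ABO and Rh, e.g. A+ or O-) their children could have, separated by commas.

O+, O-, A+, A-, B+, B-, AB+, AB-

Gametes from I^A i × I^B i give offspring ABO genotypes I^A I^B, I^A i, I^B i, i i, i.e. phenotypes O, A, B, AB.
Rh cross +/- × +/- → phenotypes Rh+, Rh-.
Combining independently: O+, O-, A+, A-, B+, B-, AB+, AB-.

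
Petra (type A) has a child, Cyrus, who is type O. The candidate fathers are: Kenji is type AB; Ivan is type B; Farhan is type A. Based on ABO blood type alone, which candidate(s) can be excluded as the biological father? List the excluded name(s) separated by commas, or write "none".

A candidate is excluded only if no genotype consistent with his phenotype could produce a type O child with a type A mother.
Kenji (type AB): no genotype consistent with that phenotype can produce a type-O child with a type-A mother.

Kenji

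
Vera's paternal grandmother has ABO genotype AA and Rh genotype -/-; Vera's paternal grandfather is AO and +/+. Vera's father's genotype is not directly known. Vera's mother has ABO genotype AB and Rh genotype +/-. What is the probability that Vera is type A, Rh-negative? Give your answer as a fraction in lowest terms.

1/8

Vera's father's ABO genotype from AA × AO: 1/2 AA, 1/2 AO.
Crossing each possibility with the mother AB and summing P(type A): 1/2·1/2 + 1/2·1/2 = 1/2.
Similarly for Rh via the father's Rh distribution: P(Rh-) = 1/4.
Independent loci: 1/2 × 1/4 = 1/8.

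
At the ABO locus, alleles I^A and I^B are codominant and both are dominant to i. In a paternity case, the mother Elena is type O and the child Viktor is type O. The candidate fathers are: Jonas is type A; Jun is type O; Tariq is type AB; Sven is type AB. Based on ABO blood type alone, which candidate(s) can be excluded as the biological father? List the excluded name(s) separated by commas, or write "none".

A candidate is excluded only if no genotype consistent with his phenotype could produce a type O child with a type O mother.
Tariq (type AB): no genotype consistent with that phenotype can produce a type-O child with a type-O mother.
Sven (type AB): no genotype consistent with that phenotype can produce a type-O child with a type-O mother.

Tariq, Sven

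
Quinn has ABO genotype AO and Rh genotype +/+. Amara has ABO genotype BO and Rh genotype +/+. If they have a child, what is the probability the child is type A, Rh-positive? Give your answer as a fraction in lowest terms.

ABO cross AO × BO → offspring phenotypes: 1/4 O, 1/4 A, 1/4 B, 1/4 AB.
Rh cross +/+ × +/+ → 1 Rh+.
Independent loci: P(type A, Rh-positive) = 1/4 × 1 = 1/4.

1/4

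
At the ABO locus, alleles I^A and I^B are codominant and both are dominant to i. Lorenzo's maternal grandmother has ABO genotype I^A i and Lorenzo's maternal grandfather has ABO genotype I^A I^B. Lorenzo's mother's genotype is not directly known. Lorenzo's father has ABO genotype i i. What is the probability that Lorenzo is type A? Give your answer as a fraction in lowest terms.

Lorenzo's mother's ABO genotype from I^A i × I^A I^B: 1/4 I^A I^A, 1/4 I^A I^B, 1/4 I^A i, 1/4 I^B i.
Crossing each possibility with the father i i and summing P(type A): 1/4·1 + 1/4·1/2 + 1/4·1/2 + 1/4·0 = 1/2.

1/2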